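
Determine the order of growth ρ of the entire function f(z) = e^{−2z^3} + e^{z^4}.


Each summand is entire of order 3 and 4 respectively (as in the single-exponential case). The order of a sum is at most the max of the orders, so ρ ≤ 4. For the lower bound: on |z|=r choose arg z so that 1z^4 is real positive; then |e^{1z^4}| = e^{1r^4} while |e^{-2z^3}| ≤ e^{2r^3} = o(e^{1r^4}). So |f| ≥ e^{1r^4}(1 − o(1)) and ρ ≥ 4. Hence ρ = max(3, 4) = 4.
Therefore ρ = 4.

Order ρ = 4.


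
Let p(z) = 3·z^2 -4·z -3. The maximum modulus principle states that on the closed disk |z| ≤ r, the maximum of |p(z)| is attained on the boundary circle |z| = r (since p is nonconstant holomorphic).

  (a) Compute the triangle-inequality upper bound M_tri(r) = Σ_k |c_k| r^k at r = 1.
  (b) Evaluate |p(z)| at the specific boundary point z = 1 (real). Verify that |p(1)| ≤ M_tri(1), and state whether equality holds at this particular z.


Coefficients: c_0 = -3, c_1 = -4, c_2 = 3. Radius r = 1.
Part (a). Triangle bound: M_tri(r) = Σ_k |c_k| r^k
  = |-3|·1^0 + |-4|·1^1 + |3|·1^2
  = 3 + 4 + 3 = 10.
This bounds M(r) := max_{|z|=r} |p(z)| from above; equality holds iff all terms c_k z^k can be made to align in phase at a single z on |z|=r.
Part (b). At z = 1 (real, on the circle |z| = r):
  p(1) = (-3)·1^0 + (-4)·1^1 + (3)·1^2 = -4.
  |p(1)| = 4.
Check: |p(1)| = 4 ≤ 10 = M_tri(1). ✓ Equality does not hold at z = 1 (the coefficients have mixed signs, so the terms do not all align in phase there).

M_tri(1) = 10; |p(1)| = 4; equality at z=1: no.


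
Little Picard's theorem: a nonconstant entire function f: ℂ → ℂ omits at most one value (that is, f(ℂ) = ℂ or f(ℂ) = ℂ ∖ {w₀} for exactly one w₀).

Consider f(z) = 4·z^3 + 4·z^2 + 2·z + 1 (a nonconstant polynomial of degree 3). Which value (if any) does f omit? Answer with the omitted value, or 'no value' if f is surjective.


Little Picard bounds the complement of f(ℂ) to at most one point.
For every w ∈ ℂ, the equation p(z) − w = 0 is a nonconstant polynomial in z and hence has at least one root by the fundamental theorem of algebra. So p is surjective onto ℂ, omitting no value.

Omitted value: no value.


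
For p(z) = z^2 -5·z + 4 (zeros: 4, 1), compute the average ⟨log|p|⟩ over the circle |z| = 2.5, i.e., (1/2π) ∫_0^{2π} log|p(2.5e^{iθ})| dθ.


Zeros: 1, 4; r = 2.5.
Inside |z| < r: 1. Outside (|z| ≥ r): 4.
p(0) = 4, so log|p(0)| = log(4) = 1.3863.
Apply Jensen: I(r) = log|p(0)| + Σ_k log(r/|z_k|), summed over zeros inside |z| < r.
  log(r/|z_k|) for z_k = 1: log(2.5/1) = 0.9163
  Outside zeros (4) contribute nothing to the Jensen sum.
Sum over inside zeros: 0.9163.
I(r) = log|p(0)| + (inside sum) = 1.3863 + 0.9163 = 2.3026.
Note: since some zeros are outside |z| ≤ r, the simplified n·log(r) form does NOT apply — only the inside zeros contribute.

I(r) ≈ 2.3026.


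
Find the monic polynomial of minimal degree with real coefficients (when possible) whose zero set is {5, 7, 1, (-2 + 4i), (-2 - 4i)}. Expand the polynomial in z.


The polynomial is p(z) = ∏_{α ∈ S} (z − α), where S = {5, 7, 1, (-2 + 4i), (-2 - 4i)}.
Expanding the product yields: p(z) = z^5 -9·z^4 + 15·z^3 -107·z^2 + 800·z -700.
Note conjugate pairs combine to real quadratics: (z − (-2+4i))(z − (-2−4i)) = z² + 4z + 20.
The resulting polynomial has degree 5 and real coefficients as required.

p(z) = z^5 -9·z^4 + 15·z^3 -107·z^2 + 800·z -700.


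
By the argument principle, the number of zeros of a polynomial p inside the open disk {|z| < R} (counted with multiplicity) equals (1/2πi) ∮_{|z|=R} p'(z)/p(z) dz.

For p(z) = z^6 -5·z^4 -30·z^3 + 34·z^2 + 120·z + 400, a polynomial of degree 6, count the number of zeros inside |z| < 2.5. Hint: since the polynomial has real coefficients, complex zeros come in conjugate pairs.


The zeros of p are: (-2 + 2i), (-2 - 2i), (-1 + 2i), (-1 - 2i), (3 + 1i), (3 - 1i).
Their magnitudes are: 2.828, 2.828, 2.236, 2.236, 3.162, 3.162.
Zeros with |z| < R = 2.5: (-1 + 2i), (-1 - 2i).
Count = 2.
By the argument principle, (1/2πi) ∮_{|z|=R} p'(z)/p(z) dz equals exactly this count.

Number of zeros inside |z| < 2.5: 2.


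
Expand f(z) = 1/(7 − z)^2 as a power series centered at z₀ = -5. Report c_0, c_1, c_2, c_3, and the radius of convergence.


Let w = z − z₀, so z = z₀ + w.
Then 7 − z = 7 − (z₀ + w) = (7 − z₀) − w = 12 − w.
f(z) = 1/(12 − w)^2 = (1/(12)^2) · (1 − w/(12))^{−2}.
By the binomial series (1−u)^{−2} = Σ_{n≥0} C(n+1, 1) u^n for |u|<1, with u = w/(12):
  c_n = C(n+1, 1) / (12)^(n+2).
  c_0 = 1/(12)^2 = 1/144.
  c_1 = 2/(12)^3 = 1/864.
  c_2 = 3/(12)^4 = 1/6912.
  c_3 = 4/(12)^5 = 1/62208.
The series is valid for |w/d| < 1, i.e. |z − z₀| < |d|.
Radius of convergence: R = |7 − z₀| = |12| = 12 (distance from z₀ to the singularity z = 7).

c_0 = 1/144, c_1 = 1/864, c_2 = 1/6912, c_3 = 1/62208; R = 12.


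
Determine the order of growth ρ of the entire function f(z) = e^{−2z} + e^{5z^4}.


Each summand is entire of order 1 and 4 respectively (as in the single-exponential case). The order of a sum is at most the max of the orders, so ρ ≤ 4. For the lower bound: on |z|=r choose arg z so that 5z^4 is real positive; then |e^{5z^4}| = e^{5r^4} while |e^{-2z}| ≤ e^{2r^1} = o(e^{5r^4}). So |f| ≥ e^{5r^4}(1 − o(1)) and ρ ≥ 4. Hence ρ = max(1, 4) = 4.
Therefore ρ = 4.

Order ρ = 4.


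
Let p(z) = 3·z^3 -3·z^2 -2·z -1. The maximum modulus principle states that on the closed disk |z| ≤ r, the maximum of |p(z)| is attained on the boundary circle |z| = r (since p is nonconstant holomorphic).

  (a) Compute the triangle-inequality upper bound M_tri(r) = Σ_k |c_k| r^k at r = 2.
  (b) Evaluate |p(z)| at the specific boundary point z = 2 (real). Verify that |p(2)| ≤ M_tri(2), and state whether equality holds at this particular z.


Coefficients: c_0 = -1, c_1 = -2, c_2 = -3, c_3 = 3. Radius r = 2.
Part (a). Triangle bound: M_tri(r) = Σ_k |c_k| r^k
  = |-1|·2^0 + |-2|·2^1 + |-3|·2^2 + |3|·2^3
  = 1 + 4 + 12 + 24 = 41.
This bounds M(r) := max_{|z|=r} |p(z)| from above; equality holds iff all terms c_k z^k can be made to align in phase at a single z on |z|=r.
Part (b). At z = 2 (real, on the circle |z| = r):
  p(2) = (-1)·2^0 + (-2)·2^1 + (-3)·2^2 + (3)·2^3 = 7.
  |p(2)| = 7.
Check: |p(2)| = 7 ≤ 41 = M_tri(2). ✓ Equality does not hold at z = 2 (the coefficients have mixed signs, so the terms do not all align in phase there).

M_tri(2) = 41; |p(2)| = 7; equality at z=2: no.


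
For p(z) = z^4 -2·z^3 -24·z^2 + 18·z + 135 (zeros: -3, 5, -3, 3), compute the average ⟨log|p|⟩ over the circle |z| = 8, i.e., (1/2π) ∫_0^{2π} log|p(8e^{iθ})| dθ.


Zeros: -3, -3, 3, 5; r = 8.
Inside |z| < r: -3, -3, 3, 5. Outside (|z| ≥ r): ∅.
p(0) = 135, so log|p(0)| = log(135) = 4.9053.
Apply Jensen: I(r) = log|p(0)| + Σ_k log(r/|z_k|), summed over zeros inside |z| < r.
  log(r/|z_k|) for z_k = -3: log(8/3) = 0.9808
  log(r/|z_k|) for z_k = 5: log(8/5) = 0.4700
  log(r/|z_k|) for z_k = -3: log(8/3) = 0.9808
  log(r/|z_k|) for z_k = 3: log(8/3) = 0.9808
Sum over inside zeros: 3.4125.
I(r) = log|p(0)| + (inside sum) = 4.9053 + 3.4125 = 8.3178.
Closed form (all zeros inside, monic): I(r) = n·log(r) = 4·log(8) = 8.3178. ✓

I(r) ≈ 8.3178.


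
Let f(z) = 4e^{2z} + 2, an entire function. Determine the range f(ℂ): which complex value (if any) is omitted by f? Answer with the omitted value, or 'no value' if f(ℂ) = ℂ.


Little Picard bounds the complement of f(ℂ) to at most one point.
e^{2z} is never zero on ℂ, so 4·e^{2z} takes every value in ℂ ∖ {0}. Adding 2 shifts the range to ℂ ∖ {2}. Thus f omits exactly the value 2.

Omitted value: 2.


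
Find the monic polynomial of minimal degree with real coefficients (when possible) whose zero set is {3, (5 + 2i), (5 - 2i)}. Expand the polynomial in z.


The polynomial is p(z) = ∏_{α ∈ S} (z − α), where S = {3, (5 + 2i), (5 - 2i)}.
Expanding the product yields: p(z) = z^3 -13·z^2 + 59·z -87.
Note conjugate pairs combine to real quadratics: (z − (5+2i))(z − (5−2i)) = z² − 10z + 29.
The resulting polynomial has degree 3 and real coefficients as required.

p(z) = z^3 -13·z^2 + 59·z -87.


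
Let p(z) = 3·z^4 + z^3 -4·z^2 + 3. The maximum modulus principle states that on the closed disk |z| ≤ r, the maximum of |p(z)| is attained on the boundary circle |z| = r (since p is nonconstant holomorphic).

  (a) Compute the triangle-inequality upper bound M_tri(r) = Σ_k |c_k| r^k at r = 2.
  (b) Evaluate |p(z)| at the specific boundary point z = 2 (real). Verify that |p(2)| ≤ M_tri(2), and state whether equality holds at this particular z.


Coefficients: c_0 = 3, c_1 = 0, c_2 = -4, c_3 = 1, c_4 = 3. Radius r = 2.
Part (a). Triangle bound: M_tri(r) = Σ_k |c_k| r^k
  = |3|·2^0 + |0|·2^1 + |-4|·2^2 + |1|·2^3 + |3|·2^4
  = 3 + 0 + 16 + 8 + 48 = 75.
This bounds M(r) := max_{|z|=r} |p(z)| from above; equality holds iff all terms c_k z^k can be made to align in phase at a single z on |z|=r.
Part (b). At z = 2 (real, on the circle |z| = r):
  p(2) = (3)·2^0 + (0)·2^1 + (-4)·2^2 + (1)·2^3 + (3)·2^4 = 43.
  |p(2)| = 43.
Check: |p(2)| = 43 ≤ 75 = M_tri(2). ✓ Equality does not hold at z = 2 (the coefficients have mixed signs, so the terms do not all align in phase there).

M_tri(2) = 75; |p(2)| = 43; equality at z=2: no.


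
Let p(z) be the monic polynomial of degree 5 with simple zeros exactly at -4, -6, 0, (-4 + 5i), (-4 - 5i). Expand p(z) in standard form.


The polynomial is p(z) = ∏_{α ∈ S} (z − α), where S = {-4, -6, 0, (-4 + 5i), (-4 - 5i)}.
Expanding the product yields: p(z) = z^5 + 18·z^4 + 145·z^3 + 602·z^2 + 984·z.
Note conjugate pairs combine to real quadratics: (z − (-4+5i))(z − (-4−5i)) = z² + 8z + 41.
The resulting polynomial has degree 5 and real coefficients as required.

p(z) = z^5 + 18·z^4 + 145·z^3 + 602·z^2 + 984·z.


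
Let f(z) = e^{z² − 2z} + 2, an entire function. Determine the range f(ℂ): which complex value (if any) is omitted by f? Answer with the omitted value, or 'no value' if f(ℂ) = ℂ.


Little Picard bounds the complement of f(ℂ) to at most one point.
The exponent g(z) = z² − 2z is a nonconstant polynomial, hence surjective onto ℂ. So e^{g(z)} takes every value in {e^w : w ∈ ℂ} = ℂ ∖ {0}. Adding 2 shifts the range to ℂ ∖ {2}. f omits exactly 2.

Omitted value: 2.


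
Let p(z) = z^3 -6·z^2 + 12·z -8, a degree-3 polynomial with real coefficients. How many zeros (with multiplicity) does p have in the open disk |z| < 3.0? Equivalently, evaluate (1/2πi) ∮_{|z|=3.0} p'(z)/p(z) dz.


The zeros of p are: 2, 2, 2.
Their magnitudes are: 2, 2, 2.
Zeros with |z| < R = 3.0: 2, 2, 2.
Count = 3.
By the argument principle, (1/2πi) ∮_{|z|=R} p'(z)/p(z) dz equals exactly this count.

Number of zeros inside |z| < 3.0: 3.


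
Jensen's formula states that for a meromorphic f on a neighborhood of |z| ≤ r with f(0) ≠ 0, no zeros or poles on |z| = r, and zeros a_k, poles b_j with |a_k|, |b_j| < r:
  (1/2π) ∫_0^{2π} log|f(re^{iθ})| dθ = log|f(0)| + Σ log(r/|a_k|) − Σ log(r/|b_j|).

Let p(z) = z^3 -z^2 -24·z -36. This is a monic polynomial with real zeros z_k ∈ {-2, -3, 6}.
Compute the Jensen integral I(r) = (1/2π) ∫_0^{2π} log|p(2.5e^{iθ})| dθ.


Zeros: -3, -2, 6; r = 2.5.
Inside |z| < r: -2. Outside (|z| ≥ r): -3, 6.
p(0) = -36, so log|p(0)| = log(36) = 3.5835.
Apply Jensen: I(r) = log|p(0)| + Σ_k log(r/|z_k|), summed over zeros inside |z| < r.
  log(r/|z_k|) for z_k = -2: log(2.5/2) = 0.2231
  Outside zeros (-3, 6) contribute nothing to the Jensen sum.
Sum over inside zeros: 0.2231.
I(r) = log|p(0)| + (inside sum) = 3.5835 + 0.2231 = 3.8067.
Note: since some zeros are outside |z| ≤ r, the simplified n·log(r) form does NOT apply — only the inside zeros contribute.

I(r) ≈ 3.8067.


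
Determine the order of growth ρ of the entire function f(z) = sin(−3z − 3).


sin(w) is a linear combination of e^{iw} and e^{−iw} (or e^w, e^{−w} in the hyperbolic case), so |sin(w)| ≤ e^{|w|}. With w = −3z − 3, |w| ≤ 3|z| + 3 = 3r + 3 on |z| = r, giving M(r) ≤ e^{3r + 3}, so ρ ≤ 1. On a suitable ray (z = it for sin/cos; z = t for sinh/cosh, t real → ∞), |sin(−3z − 3)| grows like e^{3|t|}/2, so ρ ≥ 1. Hence ρ = 1.
Therefore ρ = 1.

Order ρ = 1.


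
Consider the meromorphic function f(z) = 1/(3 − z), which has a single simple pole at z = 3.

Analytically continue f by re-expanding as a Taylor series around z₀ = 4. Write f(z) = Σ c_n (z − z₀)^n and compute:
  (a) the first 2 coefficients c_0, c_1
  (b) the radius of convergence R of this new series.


Let w = z − z₀, so z = z₀ + w.
Then 3 − z = 3 − (z₀ + w) = (3 − z₀) − w = -1 − w.
f(z) = 1/(-1 − w) = (1/(-1)) · 1/(1 − w/(-1)) = Σ_{n≥0} w^n / (-1)^(n+1).
So c_n = 1/(-1)^(n+1):
  c_0 = 1/(-1)^1 = -1.
  c_1 = 1/(-1)^2 = 1.
The series is valid for |w/d| < 1, i.e. |z − z₀| < |d|.
Radius of convergence: R = |3 − z₀| = |-1| = 1 (distance from z₀ to the singularity z = 3).

c_0 = -1, c_1 = 1; R = 1.


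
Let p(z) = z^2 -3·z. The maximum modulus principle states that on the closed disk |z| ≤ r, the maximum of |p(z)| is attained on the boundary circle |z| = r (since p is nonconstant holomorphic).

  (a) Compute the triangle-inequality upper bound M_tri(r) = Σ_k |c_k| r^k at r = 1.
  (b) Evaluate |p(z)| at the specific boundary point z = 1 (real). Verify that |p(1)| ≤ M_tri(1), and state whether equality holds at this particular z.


Coefficients: c_0 = 0, c_1 = -3, c_2 = 1. Radius r = 1.
Part (a). Triangle bound: M_tri(r) = Σ_k |c_k| r^k
  = |0|·1^0 + |-3|·1^1 + |1|·1^2
  = 0 + 3 + 1 = 4.
This bounds M(r) := max_{|z|=r} |p(z)| from above; equality holds iff all terms c_k z^k can be made to align in phase at a single z on |z|=r.
Part (b). At z = 1 (real, on the circle |z| = r):
  p(1) = (0)·1^0 + (-3)·1^1 + (1)·1^2 = -2.
  |p(1)| = 2.
Check: |p(1)| = 2 ≤ 4 = M_tri(1). ✓ Equality does not hold at z = 1 (the coefficients have mixed signs, so the terms do not all align in phase there).

M_tri(1) = 4; |p(1)| = 2; equality at z=1: no.


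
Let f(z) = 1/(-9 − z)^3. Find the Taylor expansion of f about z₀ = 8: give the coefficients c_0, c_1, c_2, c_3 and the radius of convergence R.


Let w = z − z₀, so z = z₀ + w.
Then -9 − z = -9 − (z₀ + w) = (-9 − z₀) − w = -17 − w.
f(z) = 1/(-17 − w)^3 = (1/(-17)^3) · (1 − w/(-17))^{−3}.
By the binomial series (1−u)^{−3} = Σ_{n≥0} C(n+2, 2) u^n for |u|<1, with u = w/(-17):
  c_n = C(n+2, 2) / (-17)^(n+3).
  c_0 = 1/(-17)^3 = -1/4913.
  c_1 = 3/(-17)^4 = 3/83521.
  c_2 = 6/(-17)^5 = -6/1419857.
  c_3 = 10/(-17)^6 = 10/24137569.
The series is valid for |w/d| < 1, i.e. |z − z₀| < |d|.
Radius of convergence: R = |-9 − z₀| = |-17| = 17 (distance from z₀ to the singularity z = -9).

c_0 = -1/4913, c_1 = 3/83521, c_2 = -6/1419857, c_3 = 10/24137569; R = 17.


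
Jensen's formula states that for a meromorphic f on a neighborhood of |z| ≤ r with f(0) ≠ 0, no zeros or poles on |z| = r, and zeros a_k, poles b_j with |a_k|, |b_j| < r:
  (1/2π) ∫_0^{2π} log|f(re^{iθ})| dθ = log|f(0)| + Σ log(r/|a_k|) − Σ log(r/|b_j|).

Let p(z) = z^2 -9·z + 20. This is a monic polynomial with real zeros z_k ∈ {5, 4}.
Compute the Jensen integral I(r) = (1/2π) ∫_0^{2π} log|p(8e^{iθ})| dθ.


Zeros: 4, 5; r = 8.
Inside |z| < r: 4, 5. Outside (|z| ≥ r): ∅.
p(0) = 20, so log|p(0)| = log(20) = 2.9957.
Apply Jensen: I(r) = log|p(0)| + Σ_k log(r/|z_k|), summed over zeros inside |z| < r.
  log(r/|z_k|) for z_k = 5: log(8/5) = 0.4700
  log(r/|z_k|) for z_k = 4: log(8/4) = 0.6931
Sum over inside zeros: 1.1632.
I(r) = log|p(0)| + (inside sum) = 2.9957 + 1.1632 = 4.1589.
Closed form (all zeros inside, monic): I(r) = n·log(r) = 2·log(8) = 4.1589. ✓

I(r) ≈ 4.1589.


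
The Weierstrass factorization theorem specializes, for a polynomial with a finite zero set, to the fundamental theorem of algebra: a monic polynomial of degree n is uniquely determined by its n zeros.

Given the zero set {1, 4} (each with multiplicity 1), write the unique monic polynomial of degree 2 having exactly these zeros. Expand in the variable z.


The polynomial is p(z) = ∏_{α ∈ S} (z − α), where S = {1, 4}.
Expanding the product yields: p(z) = z^2 -5·z + 4.
The resulting polynomial has degree 2 and real coefficients as required.

p(z) = z^2 -5·z + 4.


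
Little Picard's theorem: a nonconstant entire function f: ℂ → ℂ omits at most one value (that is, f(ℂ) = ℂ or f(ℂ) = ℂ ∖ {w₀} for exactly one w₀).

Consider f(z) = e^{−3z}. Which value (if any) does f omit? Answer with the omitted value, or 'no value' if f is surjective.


Little Picard bounds the complement of f(ℂ) to at most one point.
e^{−3z} is never zero on ℂ, so 1·e^{−3z} takes every value in ℂ ∖ {0}. Adding 0 shifts the range to ℂ ∖ {0}. Thus f omits exactly the value 0.

Omitted value: 0.


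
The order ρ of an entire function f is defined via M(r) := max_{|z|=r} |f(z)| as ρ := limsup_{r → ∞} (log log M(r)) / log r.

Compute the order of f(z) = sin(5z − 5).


sin(w) is a linear combination of e^{iw} and e^{−iw} (or e^w, e^{−w} in the hyperbolic case), so |sin(w)| ≤ e^{|w|}. With w = 5z − 5, |w| ≤ 5|z| + 5 = 5r + 5 on |z| = r, giving M(r) ≤ e^{5r + 5}, so ρ ≤ 1. On a suitable ray (z = it for sin/cos; z = t for sinh/cosh, t real → ∞), |sin(5z − 5)| grows like e^{5|t|}/2, so ρ ≥ 1. Hence ρ = 1.
Therefore ρ = 1.

Order ρ = 1.


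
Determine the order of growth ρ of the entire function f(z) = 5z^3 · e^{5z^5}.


M(r) = max_{|z|=r} |5|·|z|^3·|e^{5z^5}| = 5·r^3 · e^{5r^5} (the factors attain their maxima compatibly on |z|=r). Then log M(r) = log 5 + 3·log r + 5r^5, dominated by the last term, so log log M(r) ~ 5·log r. The polynomial factor 5z^3 contributes only a log r term and does not affect the order. ρ = 5.
Therefore ρ = 5.

Order ρ = 5.


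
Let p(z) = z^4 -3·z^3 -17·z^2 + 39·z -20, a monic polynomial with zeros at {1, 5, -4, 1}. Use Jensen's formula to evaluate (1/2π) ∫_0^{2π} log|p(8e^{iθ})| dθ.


Zeros: -4, 1, 1, 5; r = 8.
Inside |z| < r: -4, 1, 1, 5. Outside (|z| ≥ r): ∅.
p(0) = -20, so log|p(0)| = log(20) = 2.9957.
Apply Jensen: I(r) = log|p(0)| + Σ_k log(r/|z_k|), summed over zeros inside |z| < r.
  log(r/|z_k|) for z_k = 1: log(8/1) = 2.0794
  log(r/|z_k|) for z_k = 5: log(8/5) = 0.4700
  log(r/|z_k|) for z_k = -4: log(8/4) = 0.6931
  log(r/|z_k|) for z_k = 1: log(8/1) = 2.0794
Sum over inside zeros: 5.3220.
I(r) = log|p(0)| + (inside sum) = 2.9957 + 5.3220 = 8.3178.
Closed form (all zeros inside, monic): I(r) = n·log(r) = 4·log(8) = 8.3178. ✓

I(r) ≈ 8.3178.


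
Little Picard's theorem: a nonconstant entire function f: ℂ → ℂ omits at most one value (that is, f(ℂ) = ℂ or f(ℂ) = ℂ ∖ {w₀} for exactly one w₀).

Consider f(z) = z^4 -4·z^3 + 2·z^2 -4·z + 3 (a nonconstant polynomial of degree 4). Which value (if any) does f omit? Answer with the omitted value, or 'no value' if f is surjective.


Little Picard bounds the complement of f(ℂ) to at most one point.
For every w ∈ ℂ, the equation p(z) − w = 0 is a nonconstant polynomial in z and hence has at least one root by the fundamental theorem of algebra. So p is surjective onto ℂ, omitting no value.

Omitted value: no value.


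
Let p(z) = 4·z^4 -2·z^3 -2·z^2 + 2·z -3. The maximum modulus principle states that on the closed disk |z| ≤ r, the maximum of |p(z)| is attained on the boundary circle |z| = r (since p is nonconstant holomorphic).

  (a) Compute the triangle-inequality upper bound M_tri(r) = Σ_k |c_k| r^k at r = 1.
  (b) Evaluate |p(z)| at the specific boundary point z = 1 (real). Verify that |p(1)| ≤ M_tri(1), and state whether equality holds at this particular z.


Coefficients: c_0 = -3, c_1 = 2, c_2 = -2, c_3 = -2, c_4 = 4. Radius r = 1.
Part (a). Triangle bound: M_tri(r) = Σ_k |c_k| r^k
  = |-3|·1^0 + |2|·1^1 + |-2|·1^2 + |-2|·1^3 + |4|·1^4
  = 3 + 2 + 2 + 2 + 4 = 13.
This bounds M(r) := max_{|z|=r} |p(z)| from above; equality holds iff all terms c_k z^k can be made to align in phase at a single z on |z|=r.
Part (b). At z = 1 (real, on the circle |z| = r):
  p(1) = (-3)·1^0 + (2)·1^1 + (-2)·1^2 + (-2)·1^3 + (4)·1^4 = -1.
  |p(1)| = 1.
Check: |p(1)| = 1 ≤ 13 = M_tri(1). ✓ Equality does not hold at z = 1 (the coefficients have mixed signs, so the terms do not all align in phase there).

M_tri(1) = 13; |p(1)| = 1; equality at z=1: no.


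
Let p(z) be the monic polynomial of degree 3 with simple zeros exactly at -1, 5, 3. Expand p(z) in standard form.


The polynomial is p(z) = ∏_{α ∈ S} (z − α), where S = {-1, 5, 3}.
Expanding the product yields: p(z) = z^3 -7·z^2 + 7·z + 15.
The resulting polynomial has degree 3 and real coefficients as required.

p(z) = z^3 -7·z^2 + 7·z + 15.


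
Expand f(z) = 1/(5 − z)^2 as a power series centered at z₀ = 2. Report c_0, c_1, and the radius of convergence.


Let w = z − z₀, so z = z₀ + w.
Then 5 − z = 5 − (z₀ + w) = (5 − z₀) − w = 3 − w.
f(z) = 1/(3 − w)^2 = (1/(3)^2) · (1 − w/(3))^{−2}.
By the binomial series (1−u)^{−2} = Σ_{n≥0} C(n+1, 1) u^n for |u|<1, with u = w/(3):
  c_n = C(n+1, 1) / (3)^(n+2).
  c_0 = 1/(3)^2 = 1/9.
  c_1 = 2/(3)^3 = 2/27.
The series is valid for |w/d| < 1, i.e. |z − z₀| < |d|.
Radius of convergence: R = |5 − z₀| = |3| = 3 (distance from z₀ to the singularity z = 5).

c_0 = 1/9, c_1 = 2/27; R = 3.


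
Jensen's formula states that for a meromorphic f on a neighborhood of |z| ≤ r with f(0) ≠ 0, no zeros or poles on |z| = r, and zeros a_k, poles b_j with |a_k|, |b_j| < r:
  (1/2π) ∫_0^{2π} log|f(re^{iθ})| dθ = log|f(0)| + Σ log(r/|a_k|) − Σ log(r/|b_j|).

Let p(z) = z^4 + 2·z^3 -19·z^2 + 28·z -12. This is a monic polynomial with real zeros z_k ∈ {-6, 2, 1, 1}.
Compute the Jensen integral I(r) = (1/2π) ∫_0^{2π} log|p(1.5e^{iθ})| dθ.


Zeros: -6, 1, 1, 2; r = 1.5.
Inside |z| < r: 1, 1. Outside (|z| ≥ r): -6, 2.
p(0) = -12, so log|p(0)| = log(12) = 2.4849.
Apply Jensen: I(r) = log|p(0)| + Σ_k log(r/|z_k|), summed over zeros inside |z| < r.
  log(r/|z_k|) for z_k = 1: log(1.5/1) = 0.4055
  log(r/|z_k|) for z_k = 1: log(1.5/1) = 0.4055
  Outside zeros (-6, 2) contribute nothing to the Jensen sum.
Sum over inside zeros: 0.8109.
I(r) = log|p(0)| + (inside sum) = 2.4849 + 0.8109 = 3.2958.
Note: since some zeros are outside |z| ≤ r, the simplified n·log(r) form does NOT apply — only the inside zeros contribute.

I(r) ≈ 3.2958.


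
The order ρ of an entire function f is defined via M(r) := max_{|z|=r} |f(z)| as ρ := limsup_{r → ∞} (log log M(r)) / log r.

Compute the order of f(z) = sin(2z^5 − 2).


Write sin(w) = (e^{iw} ± e^{−iw})/(2 or 2i), so |sin(w)| ≤ e^{|w|}. With w = 2z^5 − 2, |w| ≤ 2r^5 + 2 on |z|=r, giving M(r) ≤ e^{2r^5 + 2} and ρ ≤ 5. For the lower bound, choose z on |z|=r with 2z^5 purely imaginary of modulus 2r^5; then |sin(2z^5 − 2)| grows like e^{2r^5}/2, so ρ ≥ 5. Hence ρ = 5.
Therefore ρ = 5.

Order ρ = 5.


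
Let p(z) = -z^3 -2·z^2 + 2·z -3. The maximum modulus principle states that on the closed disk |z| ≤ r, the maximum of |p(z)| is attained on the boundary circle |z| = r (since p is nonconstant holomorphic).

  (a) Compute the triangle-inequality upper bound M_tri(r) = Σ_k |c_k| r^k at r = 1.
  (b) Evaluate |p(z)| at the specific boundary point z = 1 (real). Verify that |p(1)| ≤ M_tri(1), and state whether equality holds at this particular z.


Coefficients: c_0 = -3, c_1 = 2, c_2 = -2, c_3 = -1. Radius r = 1.
Part (a). Triangle bound: M_tri(r) = Σ_k |c_k| r^k
  = |-3|·1^0 + |2|·1^1 + |-2|·1^2 + |-1|·1^3
  = 3 + 2 + 2 + 1 = 8.
This bounds M(r) := max_{|z|=r} |p(z)| from above; equality holds iff all terms c_k z^k can be made to align in phase at a single z on |z|=r.
Part (b). At z = 1 (real, on the circle |z| = r):
  p(1) = (-3)·1^0 + (2)·1^1 + (-2)·1^2 + (-1)·1^3 = -4.
  |p(1)| = 4.
Check: |p(1)| = 4 ≤ 8 = M_tri(1). ✓ Equality does not hold at z = 1 (the coefficients have mixed signs, so the terms do not all align in phase there).

M_tri(1) = 8; |p(1)| = 4; equality at z=1: no.


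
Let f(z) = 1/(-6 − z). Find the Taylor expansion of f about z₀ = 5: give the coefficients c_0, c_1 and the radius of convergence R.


Let w = z − z₀, so z = z₀ + w.
Then -6 − z = -6 − (z₀ + w) = (-6 − z₀) − w = -11 − w.
f(z) = 1/(-11 − w) = (1/(-11)) · 1/(1 − w/(-11)) = Σ_{n≥0} w^n / (-11)^(n+1).
So c_n = 1/(-11)^(n+1):
  c_0 = 1/(-11)^1 = -1/11.
  c_1 = 1/(-11)^2 = 1/121.
The series is valid for |w/d| < 1, i.e. |z − z₀| < |d|.
Radius of convergence: R = |-6 − z₀| = |-11| = 11 (distance from z₀ to the singularity z = -6).

c_0 = -1/11, c_1 = 1/121; R = 11.


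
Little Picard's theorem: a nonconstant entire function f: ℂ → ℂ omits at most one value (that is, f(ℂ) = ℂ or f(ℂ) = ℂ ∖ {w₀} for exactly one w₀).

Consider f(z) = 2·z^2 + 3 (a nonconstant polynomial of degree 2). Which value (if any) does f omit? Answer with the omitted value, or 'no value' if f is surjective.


Little Picard bounds the complement of f(ℂ) to at most one point.
For every w ∈ ℂ, the equation p(z) − w = 0 is a nonconstant polynomial in z and hence has at least one root by the fundamental theorem of algebra. So p is surjective onto ℂ, omitting no value.

Omitted value: no value.


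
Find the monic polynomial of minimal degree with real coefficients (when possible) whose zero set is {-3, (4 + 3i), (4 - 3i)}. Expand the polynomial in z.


The polynomial is p(z) = ∏_{α ∈ S} (z − α), where S = {-3, (4 + 3i), (4 - 3i)}.
Expanding the product yields: p(z) = z^3 -5·z^2 + z + 75.
Note conjugate pairs combine to real quadratics: (z − (4+3i))(z − (4−3i)) = z² − 8z + 25.
The resulting polynomial has degree 3 and real coefficients as required.

p(z) = z^3 -5·z^2 + z + 75.


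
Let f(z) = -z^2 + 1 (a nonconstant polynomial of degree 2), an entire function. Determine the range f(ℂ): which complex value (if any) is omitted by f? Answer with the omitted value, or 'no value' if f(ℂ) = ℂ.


Little Picard bounds the complement of f(ℂ) to at most one point.
For every w ∈ ℂ, the equation p(z) − w = 0 is a nonconstant polynomial in z and hence has at least one root by the fundamental theorem of algebra. So p is surjective onto ℂ, omitting no value.

Omitted value: no value.


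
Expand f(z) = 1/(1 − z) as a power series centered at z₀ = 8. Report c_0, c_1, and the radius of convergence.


Let w = z − z₀, so z = z₀ + w.
Then 1 − z = 1 − (z₀ + w) = (1 − z₀) − w = -7 − w.
f(z) = 1/(-7 − w) = (1/(-7)) · 1/(1 − w/(-7)) = Σ_{n≥0} w^n / (-7)^(n+1).
So c_n = 1/(-7)^(n+1):
  c_0 = 1/(-7)^1 = -1/7.
  c_1 = 1/(-7)^2 = 1/49.
The series is valid for |w/d| < 1, i.e. |z − z₀| < |d|.
Radius of convergence: R = |1 − z₀| = |-7| = 7 (distance from z₀ to the singularity z = 1).

c_0 = -1/7, c_1 = 1/49; R = 7.


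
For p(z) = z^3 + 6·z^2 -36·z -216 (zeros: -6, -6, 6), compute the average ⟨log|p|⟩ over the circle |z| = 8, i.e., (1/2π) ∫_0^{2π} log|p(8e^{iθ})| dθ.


Zeros: -6, -6, 6; r = 8.
Inside |z| < r: -6, -6, 6. Outside (|z| ≥ r): ∅.
p(0) = -216, so log|p(0)| = log(216) = 5.3753.
Apply Jensen: I(r) = log|p(0)| + Σ_k log(r/|z_k|), summed over zeros inside |z| < r.
  log(r/|z_k|) for z_k = -6: log(8/6) = 0.2877
  log(r/|z_k|) for z_k = -6: log(8/6) = 0.2877
  log(r/|z_k|) for z_k = 6: log(8/6) = 0.2877
Sum over inside zeros: 0.8630.
I(r) = log|p(0)| + (inside sum) = 5.3753 + 0.8630 = 6.2383.
Closed form (all zeros inside, monic): I(r) = n·log(r) = 3·log(8) = 6.2383. ✓

I(r) ≈ 6.2383.


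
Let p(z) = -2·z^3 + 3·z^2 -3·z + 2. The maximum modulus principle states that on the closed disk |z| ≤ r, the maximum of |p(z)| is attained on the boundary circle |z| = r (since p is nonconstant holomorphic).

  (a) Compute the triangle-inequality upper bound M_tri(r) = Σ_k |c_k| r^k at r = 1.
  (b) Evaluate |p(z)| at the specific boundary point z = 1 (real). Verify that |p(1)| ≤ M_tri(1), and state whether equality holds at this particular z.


Coefficients: c_0 = 2, c_1 = -3, c_2 = 3, c_3 = -2. Radius r = 1.
Part (a). Triangle bound: M_tri(r) = Σ_k |c_k| r^k
  = |2|·1^0 + |-3|·1^1 + |3|·1^2 + |-2|·1^3
  = 2 + 3 + 3 + 2 = 10.
This bounds M(r) := max_{|z|=r} |p(z)| from above; equality holds iff all terms c_k z^k can be made to align in phase at a single z on |z|=r.
Part (b). At z = 1 (real, on the circle |z| = r):
  p(1) = (2)·1^0 + (-3)·1^1 + (3)·1^2 + (-2)·1^3 = 0.
  |p(1)| = 0.
Check: |p(1)| = 0 ≤ 10 = M_tri(1). ✓ Equality does not hold at z = 1 (the coefficients have mixed signs, so the terms do not all align in phase there).

M_tri(1) = 10; |p(1)| = 0; equality at z=1: no.


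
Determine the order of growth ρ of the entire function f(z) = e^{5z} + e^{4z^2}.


Each summand is entire of order 1 and 2 respectively (as in the single-exponential case). The order of a sum is at most the max of the orders, so ρ ≤ 2. For the lower bound: on |z|=r choose arg z so that 4z^2 is real positive; then |e^{4z^2}| = e^{4r^2} while |e^{5z}| ≤ e^{5r^1} = o(e^{4r^2}). So |f| ≥ e^{4r^2}(1 − o(1)) and ρ ≥ 2. Hence ρ = max(1, 2) = 2.
Therefore ρ = 2.

Order ρ = 2.


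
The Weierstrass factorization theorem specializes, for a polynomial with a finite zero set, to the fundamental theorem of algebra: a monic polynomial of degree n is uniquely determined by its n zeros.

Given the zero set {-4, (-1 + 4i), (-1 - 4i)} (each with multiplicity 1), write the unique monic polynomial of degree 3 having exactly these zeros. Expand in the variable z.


The polynomial is p(z) = ∏_{α ∈ S} (z − α), where S = {-4, (-1 + 4i), (-1 - 4i)}.
Expanding the product yields: p(z) = z^3 + 6·z^2 + 25·z + 68.
Note conjugate pairs combine to real quadratics: (z − (-1+4i))(z − (-1−4i)) = z² + 2z + 17.
The resulting polynomial has degree 3 and real coefficients as required.

p(z) = z^3 + 6·z^2 + 25·z + 68.


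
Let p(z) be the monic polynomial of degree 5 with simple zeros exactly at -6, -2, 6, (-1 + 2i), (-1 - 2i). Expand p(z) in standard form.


The polynomial is p(z) = ∏_{α ∈ S} (z − α), where S = {-6, -2, 6, (-1 + 2i), (-1 - 2i)}.
Expanding the product yields: p(z) = z^5 + 4·z^4 -27·z^3 -134·z^2 -324·z -360.
Note conjugate pairs combine to real quadratics: (z − (-1+2i))(z − (-1−2i)) = z² + 2z + 5.
The resulting polynomial has degree 5 and real coefficients as required.

p(z) = z^5 + 4·z^4 -27·z^3 -134·z^2 -324·z -360.


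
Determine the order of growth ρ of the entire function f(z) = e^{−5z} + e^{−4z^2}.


Each summand is entire of order 1 and 2 respectively (as in the single-exponential case). The order of a sum is at most the max of the orders, so ρ ≤ 2. For the lower bound: on |z|=r choose arg z so that -4z^2 is real positive; then |e^{-4z^2}| = e^{4r^2} while |e^{-5z}| ≤ e^{5r^1} = o(e^{4r^2}). So |f| ≥ e^{4r^2}(1 − o(1)) and ρ ≥ 2. Hence ρ = max(1, 2) = 2.
Therefore ρ = 2.

Order ρ = 2.


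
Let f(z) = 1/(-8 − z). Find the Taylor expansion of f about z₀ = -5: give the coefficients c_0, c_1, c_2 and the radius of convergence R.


Let w = z − z₀, so z = z₀ + w.
Then -8 − z = -8 − (z₀ + w) = (-8 − z₀) − w = -3 − w.
f(z) = 1/(-3 − w) = (1/(-3)) · 1/(1 − w/(-3)) = Σ_{n≥0} w^n / (-3)^(n+1).
So c_n = 1/(-3)^(n+1):
  c_0 = 1/(-3)^1 = -1/3.
  c_1 = 1/(-3)^2 = 1/9.
  c_2 = 1/(-3)^3 = -1/27.
The series is valid for |w/d| < 1, i.e. |z − z₀| < |d|.
Radius of convergence: R = |-8 − z₀| = |-3| = 3 (distance from z₀ to the singularity z = -8).

c_0 = -1/3, c_1 = 1/9, c_2 = -1/27; R = 3.


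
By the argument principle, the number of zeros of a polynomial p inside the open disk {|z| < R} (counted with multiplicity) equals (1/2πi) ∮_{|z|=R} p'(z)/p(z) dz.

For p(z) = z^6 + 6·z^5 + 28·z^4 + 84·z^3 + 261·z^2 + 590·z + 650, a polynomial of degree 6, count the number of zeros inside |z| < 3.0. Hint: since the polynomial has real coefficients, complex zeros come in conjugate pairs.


The zeros of p are: (1 + 3i), (1 - 3i), (-2 + 1i), (-2 - 1i), (-2 + 3i), (-2 - 3i).
Their magnitudes are: 3.162, 3.162, 2.236, 2.236, 3.606, 3.606.
Zeros with |z| < R = 3.0: (-2 + 1i), (-2 - 1i).
Count = 2.
By the argument principle, (1/2πi) ∮_{|z|=R} p'(z)/p(z) dz equals exactly this count.

Number of zeros inside |z| < 3.0: 2.


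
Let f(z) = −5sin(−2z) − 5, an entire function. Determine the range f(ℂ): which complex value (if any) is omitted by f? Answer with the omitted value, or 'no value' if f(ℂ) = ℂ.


Little Picard bounds the complement of f(ℂ) to at most one point.
sin is entire and surjective onto ℂ: for every w ∈ ℂ, sin(ζ) = w has a solution ζ ∈ ℂ (e.g., via the complex inverse arcsin). With ζ = −2z this gives z = ζ/(-2). Then -5·sin(−2z) takes every value in -5·ℂ = ℂ, and adding -5 is a bijection of ℂ. So f is surjective and omits no value. (Note: only on the real line is sin bounded by [−1, 1].)

Omitted value: no value.


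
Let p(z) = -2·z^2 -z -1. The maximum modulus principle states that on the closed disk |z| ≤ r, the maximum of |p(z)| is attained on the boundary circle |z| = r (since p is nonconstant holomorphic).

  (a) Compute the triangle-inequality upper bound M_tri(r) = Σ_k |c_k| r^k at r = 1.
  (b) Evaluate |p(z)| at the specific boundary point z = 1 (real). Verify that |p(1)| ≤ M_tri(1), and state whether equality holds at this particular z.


Coefficients: c_0 = -1, c_1 = -1, c_2 = -2. Radius r = 1.
Part (a). Triangle bound: M_tri(r) = Σ_k |c_k| r^k
  = |-1|·1^0 + |-1|·1^1 + |-2|·1^2
  = 1 + 1 + 2 = 4.
This bounds M(r) := max_{|z|=r} |p(z)| from above; equality holds iff all terms c_k z^k can be made to align in phase at a single z on |z|=r.
Part (b). At z = 1 (real, on the circle |z| = r):
  p(1) = (-1)·1^0 + (-1)·1^1 + (-2)·1^2 = -4.
  |p(1)| = 4.
Since all nonzero coefficients share the same sign, |p(1)| = 4 = M_tri(1); the triangle bound is attained at z = 1, so in fact M(r) = 4.

M_tri(1) = 4; |p(1)| = 4; equality at z=1: yes.


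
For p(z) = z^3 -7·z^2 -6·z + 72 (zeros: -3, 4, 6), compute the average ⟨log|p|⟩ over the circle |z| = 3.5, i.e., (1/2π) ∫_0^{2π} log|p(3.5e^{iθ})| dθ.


Zeros: -3, 4, 6; r = 3.5.
Inside |z| < r: -3. Outside (|z| ≥ r): 4, 6.
p(0) = 72, so log|p(0)| = log(72) = 4.2767.
Apply Jensen: I(r) = log|p(0)| + Σ_k log(r/|z_k|), summed over zeros inside |z| < r.
  log(r/|z_k|) for z_k = -3: log(3.5/3) = 0.1542
  Outside zeros (4, 6) contribute nothing to the Jensen sum.
Sum over inside zeros: 0.1542.
I(r) = log|p(0)| + (inside sum) = 4.2767 + 0.1542 = 4.4308.
Note: since some zeros are outside |z| ≤ r, the simplified n·log(r) form does NOT apply — only the inside zeros contribute.

I(r) ≈ 4.4308.


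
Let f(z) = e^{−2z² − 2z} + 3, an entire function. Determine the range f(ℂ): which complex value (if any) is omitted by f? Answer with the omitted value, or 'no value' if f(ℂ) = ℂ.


Little Picard bounds the complement of f(ℂ) to at most one point.
The exponent g(z) = −2z² − 2z is a nonconstant polynomial, hence surjective onto ℂ. So e^{g(z)} takes every value in {e^w : w ∈ ℂ} = ℂ ∖ {0}. Adding 3 shifts the range to ℂ ∖ {3}. f omits exactly 3.

Omitted value: 3.


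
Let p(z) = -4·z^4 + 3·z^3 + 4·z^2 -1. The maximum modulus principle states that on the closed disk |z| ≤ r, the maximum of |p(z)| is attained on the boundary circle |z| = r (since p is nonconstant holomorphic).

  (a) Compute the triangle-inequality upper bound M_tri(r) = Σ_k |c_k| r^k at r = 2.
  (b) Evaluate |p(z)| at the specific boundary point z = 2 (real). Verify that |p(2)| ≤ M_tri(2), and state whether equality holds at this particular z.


Coefficients: c_0 = -1, c_1 = 0, c_2 = 4, c_3 = 3, c_4 = -4. Radius r = 2.
Part (a). Triangle bound: M_tri(r) = Σ_k |c_k| r^k
  = |-1|·2^0 + |0|·2^1 + |4|·2^2 + |3|·2^3 + |-4|·2^4
  = 1 + 0 + 16 + 24 + 64 = 105.
This bounds M(r) := max_{|z|=r} |p(z)| from above; equality holds iff all terms c_k z^k can be made to align in phase at a single z on |z|=r.
Part (b). At z = 2 (real, on the circle |z| = r):
  p(2) = (-1)·2^0 + (0)·2^1 + (4)·2^2 + (3)·2^3 + (-4)·2^4 = -25.
  |p(2)| = 25.
Check: |p(2)| = 25 ≤ 105 = M_tri(2). ✓ Equality does not hold at z = 2 (the coefficients have mixed signs, so the terms do not all align in phase there).

M_tri(2) = 105; |p(2)| = 25; equality at z=2: no.


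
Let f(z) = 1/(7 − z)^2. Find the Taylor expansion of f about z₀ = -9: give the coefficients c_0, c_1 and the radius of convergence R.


Let w = z − z₀, so z = z₀ + w.
Then 7 − z = 7 − (z₀ + w) = (7 − z₀) − w = 16 − w.
f(z) = 1/(16 − w)^2 = (1/(16)^2) · (1 − w/(16))^{−2}.
By the binomial series (1−u)^{−2} = Σ_{n≥0} C(n+1, 1) u^n for |u|<1, with u = w/(16):
  c_n = C(n+1, 1) / (16)^(n+2).
  c_0 = 1/(16)^2 = 1/256.
  c_1 = 2/(16)^3 = 1/2048.
The series is valid for |w/d| < 1, i.e. |z − z₀| < |d|.
Radius of convergence: R = |7 − z₀| = |16| = 16 (distance from z₀ to the singularity z = 7).

c_0 = 1/256, c_1 = 1/2048; R = 16.


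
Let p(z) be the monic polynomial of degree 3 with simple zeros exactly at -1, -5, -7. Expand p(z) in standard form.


The polynomial is p(z) = ∏_{α ∈ S} (z − α), where S = {-1, -5, -7}.
Expanding the product yields: p(z) = z^3 + 13·z^2 + 47·z + 35.
The resulting polynomial has degree 3 and real coefficients as required.

p(z) = z^3 + 13·z^2 + 47·z + 35.


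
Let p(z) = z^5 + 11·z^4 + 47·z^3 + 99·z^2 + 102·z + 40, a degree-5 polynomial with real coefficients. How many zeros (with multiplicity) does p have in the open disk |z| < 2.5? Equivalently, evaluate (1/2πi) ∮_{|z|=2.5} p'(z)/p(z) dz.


The zeros of p are: -2, (-2 + 1i), (-2 - 1i), -1, -4.
Their magnitudes are: 2, 2.236, 2.236, 1, 4.
Zeros with |z| < R = 2.5: -2, (-2 + 1i), (-2 - 1i), -1.
Count = 4.
By the argument principle, (1/2πi) ∮_{|z|=R} p'(z)/p(z) dz equals exactly this count.

Number of zeros inside |z| < 2.5: 4.


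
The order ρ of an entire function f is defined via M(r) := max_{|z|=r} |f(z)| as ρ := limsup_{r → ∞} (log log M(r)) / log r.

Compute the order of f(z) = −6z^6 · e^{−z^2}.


M(r) = max_{|z|=r} |-6|·|z|^6·|e^{−z^2}| = 6·r^6 · e^{1r^2} (the factors attain their maxima compatibly on |z|=r). Then log M(r) = log 6 + 6·log r + 1r^2, dominated by the last term, so log log M(r) ~ 2·log r. The polynomial factor -6z^6 contributes only a log r term and does not affect the order. ρ = 2.
Therefore ρ = 2.

Order ρ = 2.


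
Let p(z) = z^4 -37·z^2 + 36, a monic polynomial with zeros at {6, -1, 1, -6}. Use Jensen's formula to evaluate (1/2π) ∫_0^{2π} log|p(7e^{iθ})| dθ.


Zeros: -6, -1, 1, 6; r = 7.
Inside |z| < r: -6, -1, 1, 6. Outside (|z| ≥ r): ∅.
p(0) = 36, so log|p(0)| = log(36) = 3.5835.
Apply Jensen: I(r) = log|p(0)| + Σ_k log(r/|z_k|), summed over zeros inside |z| < r.
  log(r/|z_k|) for z_k = 6: log(7/6) = 0.1542
  log(r/|z_k|) for z_k = -1: log(7/1) = 1.9459
  log(r/|z_k|) for z_k = 1: log(7/1) = 1.9459
  log(r/|z_k|) for z_k = -6: log(7/6) = 0.1542
Sum over inside zeros: 4.2001.
I(r) = log|p(0)| + (inside sum) = 3.5835 + 4.2001 = 7.7836.
Closed form (all zeros inside, monic): I(r) = n·log(r) = 4·log(7) = 7.7836. ✓

I(r) ≈ 7.7836.


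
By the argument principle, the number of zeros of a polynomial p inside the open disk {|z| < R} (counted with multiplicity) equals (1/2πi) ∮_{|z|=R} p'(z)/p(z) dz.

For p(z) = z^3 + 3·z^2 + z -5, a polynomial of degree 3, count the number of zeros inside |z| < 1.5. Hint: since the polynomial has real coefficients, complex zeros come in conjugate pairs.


The zeros of p are: 1, (-2 + 1i), (-2 - 1i).
Their magnitudes are: 1, 2.236, 2.236.
Zeros with |z| < R = 1.5: 1.
Count = 1.
By the argument principle, (1/2πi) ∮_{|z|=R} p'(z)/p(z) dz equals exactly this count.

Number of zeros inside |z| < 1.5: 1.
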